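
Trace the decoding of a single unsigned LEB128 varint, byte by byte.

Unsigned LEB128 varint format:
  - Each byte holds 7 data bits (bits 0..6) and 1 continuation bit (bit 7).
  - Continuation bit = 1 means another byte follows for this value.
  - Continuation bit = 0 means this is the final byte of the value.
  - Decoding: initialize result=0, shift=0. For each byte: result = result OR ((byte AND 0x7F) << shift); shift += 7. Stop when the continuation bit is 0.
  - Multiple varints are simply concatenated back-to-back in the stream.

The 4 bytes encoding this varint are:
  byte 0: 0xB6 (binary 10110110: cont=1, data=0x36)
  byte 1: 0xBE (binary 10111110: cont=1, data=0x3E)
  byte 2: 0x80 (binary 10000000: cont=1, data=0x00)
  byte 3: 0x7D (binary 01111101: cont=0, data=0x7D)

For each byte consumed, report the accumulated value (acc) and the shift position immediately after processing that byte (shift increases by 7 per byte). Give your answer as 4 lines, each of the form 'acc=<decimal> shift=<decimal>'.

byte 0=0xB6: payload=0x36=54, contrib = 54<<0 = 54; acc -> 54, shift -> 7
byte 1=0xBE: payload=0x3E=62, contrib = 62<<7 = 7936; acc -> 7990, shift -> 14
byte 2=0x80: payload=0x00=0, contrib = 0<<14 = 0; acc -> 7990, shift -> 21
byte 3=0x7D: payload=0x7D=125, contrib = 125<<21 = 262144000; acc -> 262151990, shift -> 28

Answer: acc=54 shift=7
acc=7990 shift=14
acc=7990 shift=21
acc=262151990 shift=28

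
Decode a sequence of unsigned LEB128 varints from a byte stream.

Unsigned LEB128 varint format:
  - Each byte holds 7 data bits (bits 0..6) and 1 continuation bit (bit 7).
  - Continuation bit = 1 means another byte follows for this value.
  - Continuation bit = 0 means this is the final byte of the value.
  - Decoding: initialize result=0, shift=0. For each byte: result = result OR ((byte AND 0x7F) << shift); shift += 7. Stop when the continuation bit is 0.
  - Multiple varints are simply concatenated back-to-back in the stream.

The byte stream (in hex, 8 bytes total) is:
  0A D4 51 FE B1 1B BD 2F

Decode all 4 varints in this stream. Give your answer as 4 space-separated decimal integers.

  byte[0]=0x0A cont=0 payload=0x0A=10: acc |= 10<<0 -> acc=10 shift=7 [end]
Varint 1: bytes[0:1] = 0A -> value 10 (1 byte(s))
  byte[1]=0xD4 cont=1 payload=0x54=84: acc |= 84<<0 -> acc=84 shift=7
  byte[2]=0x51 cont=0 payload=0x51=81: acc |= 81<<7 -> acc=10452 shift=14 [end]
Varint 2: bytes[1:3] = D4 51 -> value 10452 (2 byte(s))
  byte[3]=0xFE cont=1 payload=0x7E=126: acc |= 126<<0 -> acc=126 shift=7
  byte[4]=0xB1 cont=1 payload=0x31=49: acc |= 49<<7 -> acc=6398 shift=14
  byte[5]=0x1B cont=0 payload=0x1B=27: acc |= 27<<14 -> acc=448766 shift=21 [end]
Varint 3: bytes[3:6] = FE B1 1B -> value 448766 (3 byte(s))
  byte[6]=0xBD cont=1 payload=0x3D=61: acc |= 61<<0 -> acc=61 shift=7
  byte[7]=0x2F cont=0 payload=0x2F=47: acc |= 47<<7 -> acc=6077 shift=14 [end]
Varint 4: bytes[6:8] = BD 2F -> value 6077 (2 byte(s))

Answer: 10 10452 448766 6077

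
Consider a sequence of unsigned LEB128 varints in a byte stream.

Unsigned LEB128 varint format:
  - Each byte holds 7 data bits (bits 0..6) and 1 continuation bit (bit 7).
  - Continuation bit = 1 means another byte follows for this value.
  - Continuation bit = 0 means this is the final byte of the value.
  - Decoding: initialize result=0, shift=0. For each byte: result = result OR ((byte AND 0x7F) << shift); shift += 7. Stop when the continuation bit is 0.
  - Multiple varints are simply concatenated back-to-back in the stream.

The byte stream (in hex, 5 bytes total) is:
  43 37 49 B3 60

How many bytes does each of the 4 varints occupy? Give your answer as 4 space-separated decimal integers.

Answer: 1 1 1 2

Derivation:
  byte[0]=0x43 cont=0 payload=0x43=67: acc |= 67<<0 -> acc=67 shift=7 [end]
Varint 1: bytes[0:1] = 43 -> value 67 (1 byte(s))
  byte[1]=0x37 cont=0 payload=0x37=55: acc |= 55<<0 -> acc=55 shift=7 [end]
Varint 2: bytes[1:2] = 37 -> value 55 (1 byte(s))
  byte[2]=0x49 cont=0 payload=0x49=73: acc |= 73<<0 -> acc=73 shift=7 [end]
Varint 3: bytes[2:3] = 49 -> value 73 (1 byte(s))
  byte[3]=0xB3 cont=1 payload=0x33=51: acc |= 51<<0 -> acc=51 shift=7
  byte[4]=0x60 cont=0 payload=0x60=96: acc |= 96<<7 -> acc=12339 shift=14 [end]
Varint 4: bytes[3:5] = B3 60 -> value 12339 (2 byte(s))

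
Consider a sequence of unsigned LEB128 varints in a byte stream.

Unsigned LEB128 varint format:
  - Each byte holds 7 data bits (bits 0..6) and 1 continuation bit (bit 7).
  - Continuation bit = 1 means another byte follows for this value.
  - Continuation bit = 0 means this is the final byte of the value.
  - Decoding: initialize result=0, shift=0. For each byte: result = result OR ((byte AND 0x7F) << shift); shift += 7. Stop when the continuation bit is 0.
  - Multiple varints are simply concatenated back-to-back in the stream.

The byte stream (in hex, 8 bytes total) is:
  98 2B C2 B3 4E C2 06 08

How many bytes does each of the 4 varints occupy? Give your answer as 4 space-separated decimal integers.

  byte[0]=0x98 cont=1 payload=0x18=24: acc |= 24<<0 -> acc=24 shift=7
  byte[1]=0x2B cont=0 payload=0x2B=43: acc |= 43<<7 -> acc=5528 shift=14 [end]
Varint 1: bytes[0:2] = 98 2B -> value 5528 (2 byte(s))
  byte[2]=0xC2 cont=1 payload=0x42=66: acc |= 66<<0 -> acc=66 shift=7
  byte[3]=0xB3 cont=1 payload=0x33=51: acc |= 51<<7 -> acc=6594 shift=14
  byte[4]=0x4E cont=0 payload=0x4E=78: acc |= 78<<14 -> acc=1284546 shift=21 [end]
Varint 2: bytes[2:5] = C2 B3 4E -> value 1284546 (3 byte(s))
  byte[5]=0xC2 cont=1 payload=0x42=66: acc |= 66<<0 -> acc=66 shift=7
  byte[6]=0x06 cont=0 payload=0x06=6: acc |= 6<<7 -> acc=834 shift=14 [end]
Varint 3: bytes[5:7] = C2 06 -> value 834 (2 byte(s))
  byte[7]=0x08 cont=0 payload=0x08=8: acc |= 8<<0 -> acc=8 shift=7 [end]
Varint 4: bytes[7:8] = 08 -> value 8 (1 byte(s))

Answer: 2 3 2 1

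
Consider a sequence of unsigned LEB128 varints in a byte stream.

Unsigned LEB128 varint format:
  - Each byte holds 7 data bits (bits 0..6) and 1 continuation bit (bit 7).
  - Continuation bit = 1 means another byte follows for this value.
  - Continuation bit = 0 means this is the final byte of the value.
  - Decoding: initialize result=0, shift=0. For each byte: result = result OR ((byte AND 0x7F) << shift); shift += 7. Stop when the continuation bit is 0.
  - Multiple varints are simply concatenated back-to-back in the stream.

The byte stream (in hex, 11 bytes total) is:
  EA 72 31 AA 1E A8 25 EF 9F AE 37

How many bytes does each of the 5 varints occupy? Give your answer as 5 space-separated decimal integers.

  byte[0]=0xEA cont=1 payload=0x6A=106: acc |= 106<<0 -> acc=106 shift=7
  byte[1]=0x72 cont=0 payload=0x72=114: acc |= 114<<7 -> acc=14698 shift=14 [end]
Varint 1: bytes[0:2] = EA 72 -> value 14698 (2 byte(s))
  byte[2]=0x31 cont=0 payload=0x31=49: acc |= 49<<0 -> acc=49 shift=7 [end]
Varint 2: bytes[2:3] = 31 -> value 49 (1 byte(s))
  byte[3]=0xAA cont=1 payload=0x2A=42: acc |= 42<<0 -> acc=42 shift=7
  byte[4]=0x1E cont=0 payload=0x1E=30: acc |= 30<<7 -> acc=3882 shift=14 [end]
Varint 3: bytes[3:5] = AA 1E -> value 3882 (2 byte(s))
  byte[5]=0xA8 cont=1 payload=0x28=40: acc |= 40<<0 -> acc=40 shift=7
  byte[6]=0x25 cont=0 payload=0x25=37: acc |= 37<<7 -> acc=4776 shift=14 [end]
Varint 4: bytes[5:7] = A8 25 -> value 4776 (2 byte(s))
  byte[7]=0xEF cont=1 payload=0x6F=111: acc |= 111<<0 -> acc=111 shift=7
  byte[8]=0x9F cont=1 payload=0x1F=31: acc |= 31<<7 -> acc=4079 shift=14
  byte[9]=0xAE cont=1 payload=0x2E=46: acc |= 46<<14 -> acc=757743 shift=21
  byte[10]=0x37 cont=0 payload=0x37=55: acc |= 55<<21 -> acc=116101103 shift=28 [end]
Varint 5: bytes[7:11] = EF 9F AE 37 -> value 116101103 (4 byte(s))

Answer: 2 1 2 2 4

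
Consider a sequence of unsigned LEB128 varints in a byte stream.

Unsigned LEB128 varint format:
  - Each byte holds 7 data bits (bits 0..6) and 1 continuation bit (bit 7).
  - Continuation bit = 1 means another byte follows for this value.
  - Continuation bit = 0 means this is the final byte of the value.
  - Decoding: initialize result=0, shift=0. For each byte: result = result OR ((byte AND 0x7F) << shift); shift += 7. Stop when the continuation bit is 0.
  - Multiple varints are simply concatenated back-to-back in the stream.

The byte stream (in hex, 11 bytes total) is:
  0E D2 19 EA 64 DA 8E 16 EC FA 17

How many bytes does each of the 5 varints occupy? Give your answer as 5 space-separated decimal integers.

Answer: 1 2 2 3 3

Derivation:
  byte[0]=0x0E cont=0 payload=0x0E=14: acc |= 14<<0 -> acc=14 shift=7 [end]
Varint 1: bytes[0:1] = 0E -> value 14 (1 byte(s))
  byte[1]=0xD2 cont=1 payload=0x52=82: acc |= 82<<0 -> acc=82 shift=7
  byte[2]=0x19 cont=0 payload=0x19=25: acc |= 25<<7 -> acc=3282 shift=14 [end]
Varint 2: bytes[1:3] = D2 19 -> value 3282 (2 byte(s))
  byte[3]=0xEA cont=1 payload=0x6A=106: acc |= 106<<0 -> acc=106 shift=7
  byte[4]=0x64 cont=0 payload=0x64=100: acc |= 100<<7 -> acc=12906 shift=14 [end]
Varint 3: bytes[3:5] = EA 64 -> value 12906 (2 byte(s))
  byte[5]=0xDA cont=1 payload=0x5A=90: acc |= 90<<0 -> acc=90 shift=7
  byte[6]=0x8E cont=1 payload=0x0E=14: acc |= 14<<7 -> acc=1882 shift=14
  byte[7]=0x16 cont=0 payload=0x16=22: acc |= 22<<14 -> acc=362330 shift=21 [end]
Varint 4: bytes[5:8] = DA 8E 16 -> value 362330 (3 byte(s))
  byte[8]=0xEC cont=1 payload=0x6C=108: acc |= 108<<0 -> acc=108 shift=7
  byte[9]=0xFA cont=1 payload=0x7A=122: acc |= 122<<7 -> acc=15724 shift=14
  byte[10]=0x17 cont=0 payload=0x17=23: acc |= 23<<14 -> acc=392556 shift=21 [end]
Varint 5: bytes[8:11] = EC FA 17 -> value 392556 (3 byte(s))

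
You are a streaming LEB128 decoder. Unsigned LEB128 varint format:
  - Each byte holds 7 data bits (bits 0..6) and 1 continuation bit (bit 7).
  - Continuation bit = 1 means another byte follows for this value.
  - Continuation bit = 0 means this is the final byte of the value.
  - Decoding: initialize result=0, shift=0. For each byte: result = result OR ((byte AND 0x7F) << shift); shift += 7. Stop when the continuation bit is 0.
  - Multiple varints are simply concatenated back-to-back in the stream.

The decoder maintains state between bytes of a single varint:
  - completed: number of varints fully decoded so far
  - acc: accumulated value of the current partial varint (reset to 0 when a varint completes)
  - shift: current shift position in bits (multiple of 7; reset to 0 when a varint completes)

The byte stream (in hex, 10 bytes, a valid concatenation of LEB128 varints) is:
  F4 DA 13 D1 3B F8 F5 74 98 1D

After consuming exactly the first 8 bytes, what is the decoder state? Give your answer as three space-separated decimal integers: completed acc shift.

byte[0]=0xF4 cont=1 payload=0x74: acc |= 116<<0 -> completed=0 acc=116 shift=7
byte[1]=0xDA cont=1 payload=0x5A: acc |= 90<<7 -> completed=0 acc=11636 shift=14
byte[2]=0x13 cont=0 payload=0x13: varint #1 complete (value=322932); reset -> completed=1 acc=0 shift=0
byte[3]=0xD1 cont=1 payload=0x51: acc |= 81<<0 -> completed=1 acc=81 shift=7
byte[4]=0x3B cont=0 payload=0x3B: varint #2 complete (value=7633); reset -> completed=2 acc=0 shift=0
byte[5]=0xF8 cont=1 payload=0x78: acc |= 120<<0 -> completed=2 acc=120 shift=7
byte[6]=0xF5 cont=1 payload=0x75: acc |= 117<<7 -> completed=2 acc=15096 shift=14
byte[7]=0x74 cont=0 payload=0x74: varint #3 complete (value=1915640); reset -> completed=3 acc=0 shift=0

Answer: 3 0 0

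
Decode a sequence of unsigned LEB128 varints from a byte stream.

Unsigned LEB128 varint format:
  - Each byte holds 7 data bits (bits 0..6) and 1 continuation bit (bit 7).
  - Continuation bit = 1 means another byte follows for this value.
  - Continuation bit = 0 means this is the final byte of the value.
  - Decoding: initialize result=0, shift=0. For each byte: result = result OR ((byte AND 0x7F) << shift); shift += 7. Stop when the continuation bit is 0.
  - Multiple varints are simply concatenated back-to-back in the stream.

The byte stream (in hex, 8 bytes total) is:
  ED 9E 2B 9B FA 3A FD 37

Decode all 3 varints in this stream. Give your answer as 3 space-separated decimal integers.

  byte[0]=0xED cont=1 payload=0x6D=109: acc |= 109<<0 -> acc=109 shift=7
  byte[1]=0x9E cont=1 payload=0x1E=30: acc |= 30<<7 -> acc=3949 shift=14
  byte[2]=0x2B cont=0 payload=0x2B=43: acc |= 43<<14 -> acc=708461 shift=21 [end]
Varint 1: bytes[0:3] = ED 9E 2B -> value 708461 (3 byte(s))
  byte[3]=0x9B cont=1 payload=0x1B=27: acc |= 27<<0 -> acc=27 shift=7
  byte[4]=0xFA cont=1 payload=0x7A=122: acc |= 122<<7 -> acc=15643 shift=14
  byte[5]=0x3A cont=0 payload=0x3A=58: acc |= 58<<14 -> acc=965915 shift=21 [end]
Varint 2: bytes[3:6] = 9B FA 3A -> value 965915 (3 byte(s))
  byte[6]=0xFD cont=1 payload=0x7D=125: acc |= 125<<0 -> acc=125 shift=7
  byte[7]=0x37 cont=0 payload=0x37=55: acc |= 55<<7 -> acc=7165 shift=14 [end]
Varint 3: bytes[6:8] = FD 37 -> value 7165 (2 byte(s))

Answer: 708461 965915 7165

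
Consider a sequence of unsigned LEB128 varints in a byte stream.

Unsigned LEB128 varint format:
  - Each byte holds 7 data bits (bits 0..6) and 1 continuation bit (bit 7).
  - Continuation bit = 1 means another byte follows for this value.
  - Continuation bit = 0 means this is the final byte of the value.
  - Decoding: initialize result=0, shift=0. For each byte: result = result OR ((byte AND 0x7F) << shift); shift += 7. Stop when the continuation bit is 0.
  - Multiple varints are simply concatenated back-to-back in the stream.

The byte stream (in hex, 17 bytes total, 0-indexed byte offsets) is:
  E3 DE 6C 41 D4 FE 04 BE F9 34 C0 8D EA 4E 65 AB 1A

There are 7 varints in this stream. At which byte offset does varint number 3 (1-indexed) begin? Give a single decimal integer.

  byte[0]=0xE3 cont=1 payload=0x63=99: acc |= 99<<0 -> acc=99 shift=7
  byte[1]=0xDE cont=1 payload=0x5E=94: acc |= 94<<7 -> acc=12131 shift=14
  byte[2]=0x6C cont=0 payload=0x6C=108: acc |= 108<<14 -> acc=1781603 shift=21 [end]
Varint 1: bytes[0:3] = E3 DE 6C -> value 1781603 (3 byte(s))
  byte[3]=0x41 cont=0 payload=0x41=65: acc |= 65<<0 -> acc=65 shift=7 [end]
Varint 2: bytes[3:4] = 41 -> value 65 (1 byte(s))
  byte[4]=0xD4 cont=1 payload=0x54=84: acc |= 84<<0 -> acc=84 shift=7
  byte[5]=0xFE cont=1 payload=0x7E=126: acc |= 126<<7 -> acc=16212 shift=14
  byte[6]=0x04 cont=0 payload=0x04=4: acc |= 4<<14 -> acc=81748 shift=21 [end]
Varint 3: bytes[4:7] = D4 FE 04 -> value 81748 (3 byte(s))
  byte[7]=0xBE cont=1 payload=0x3E=62: acc |= 62<<0 -> acc=62 shift=7
  byte[8]=0xF9 cont=1 payload=0x79=121: acc |= 121<<7 -> acc=15550 shift=14
  byte[9]=0x34 cont=0 payload=0x34=52: acc |= 52<<14 -> acc=867518 shift=21 [end]
Varint 4: bytes[7:10] = BE F9 34 -> value 867518 (3 byte(s))
  byte[10]=0xC0 cont=1 payload=0x40=64: acc |= 64<<0 -> acc=64 shift=7
  byte[11]=0x8D cont=1 payload=0x0D=13: acc |= 13<<7 -> acc=1728 shift=14
  byte[12]=0xEA cont=1 payload=0x6A=106: acc |= 106<<14 -> acc=1738432 shift=21
  byte[13]=0x4E cont=0 payload=0x4E=78: acc |= 78<<21 -> acc=165316288 shift=28 [end]
Varint 5: bytes[10:14] = C0 8D EA 4E -> value 165316288 (4 byte(s))
  byte[14]=0x65 cont=0 payload=0x65=101: acc |= 101<<0 -> acc=101 shift=7 [end]
Varint 6: bytes[14:15] = 65 -> value 101 (1 byte(s))
  byte[15]=0xAB cont=1 payload=0x2B=43: acc |= 43<<0 -> acc=43 shift=7
  byte[16]=0x1A cont=0 payload=0x1A=26: acc |= 26<<7 -> acc=3371 shift=14 [end]
Varint 7: bytes[15:17] = AB 1A -> value 3371 (2 byte(s))

Answer: 4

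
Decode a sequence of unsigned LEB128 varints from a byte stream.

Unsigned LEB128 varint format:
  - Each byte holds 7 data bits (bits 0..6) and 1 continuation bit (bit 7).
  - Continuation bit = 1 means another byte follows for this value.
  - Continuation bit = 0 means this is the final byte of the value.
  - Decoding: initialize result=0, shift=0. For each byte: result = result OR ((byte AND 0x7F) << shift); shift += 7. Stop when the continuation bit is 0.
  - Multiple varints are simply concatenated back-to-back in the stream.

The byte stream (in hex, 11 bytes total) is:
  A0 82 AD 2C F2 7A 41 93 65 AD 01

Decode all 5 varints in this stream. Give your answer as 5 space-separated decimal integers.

Answer: 93012256 15730 65 12947 173

Derivation:
  byte[0]=0xA0 cont=1 payload=0x20=32: acc |= 32<<0 -> acc=32 shift=7
  byte[1]=0x82 cont=1 payload=0x02=2: acc |= 2<<7 -> acc=288 shift=14
  byte[2]=0xAD cont=1 payload=0x2D=45: acc |= 45<<14 -> acc=737568 shift=21
  byte[3]=0x2C cont=0 payload=0x2C=44: acc |= 44<<21 -> acc=93012256 shift=28 [end]
Varint 1: bytes[0:4] = A0 82 AD 2C -> value 93012256 (4 byte(s))
  byte[4]=0xF2 cont=1 payload=0x72=114: acc |= 114<<0 -> acc=114 shift=7
  byte[5]=0x7A cont=0 payload=0x7A=122: acc |= 122<<7 -> acc=15730 shift=14 [end]
Varint 2: bytes[4:6] = F2 7A -> value 15730 (2 byte(s))
  byte[6]=0x41 cont=0 payload=0x41=65: acc |= 65<<0 -> acc=65 shift=7 [end]
Varint 3: bytes[6:7] = 41 -> value 65 (1 byte(s))
  byte[7]=0x93 cont=1 payload=0x13=19: acc |= 19<<0 -> acc=19 shift=7
  byte[8]=0x65 cont=0 payload=0x65=101: acc |= 101<<7 -> acc=12947 shift=14 [end]
Varint 4: bytes[7:9] = 93 65 -> value 12947 (2 byte(s))
  byte[9]=0xAD cont=1 payload=0x2D=45: acc |= 45<<0 -> acc=45 shift=7
  byte[10]=0x01 cont=0 payload=0x01=1: acc |= 1<<7 -> acc=173 shift=14 [end]
Varint 5: bytes[9:11] = AD 01 -> value 173 (2 byte(s))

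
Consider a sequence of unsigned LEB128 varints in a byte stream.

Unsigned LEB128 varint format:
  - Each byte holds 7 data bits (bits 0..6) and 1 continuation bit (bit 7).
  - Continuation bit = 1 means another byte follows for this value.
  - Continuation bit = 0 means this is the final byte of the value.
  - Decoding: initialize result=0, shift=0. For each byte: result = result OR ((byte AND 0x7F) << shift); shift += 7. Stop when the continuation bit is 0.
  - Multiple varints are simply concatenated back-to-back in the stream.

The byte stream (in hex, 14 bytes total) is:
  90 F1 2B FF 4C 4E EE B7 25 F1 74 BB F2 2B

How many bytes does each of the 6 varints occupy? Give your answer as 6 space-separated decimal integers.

  byte[0]=0x90 cont=1 payload=0x10=16: acc |= 16<<0 -> acc=16 shift=7
  byte[1]=0xF1 cont=1 payload=0x71=113: acc |= 113<<7 -> acc=14480 shift=14
  byte[2]=0x2B cont=0 payload=0x2B=43: acc |= 43<<14 -> acc=718992 shift=21 [end]
Varint 1: bytes[0:3] = 90 F1 2B -> value 718992 (3 byte(s))
  byte[3]=0xFF cont=1 payload=0x7F=127: acc |= 127<<0 -> acc=127 shift=7
  byte[4]=0x4C cont=0 payload=0x4C=76: acc |= 76<<7 -> acc=9855 shift=14 [end]
Varint 2: bytes[3:5] = FF 4C -> value 9855 (2 byte(s))
  byte[5]=0x4E cont=0 payload=0x4E=78: acc |= 78<<0 -> acc=78 shift=7 [end]
Varint 3: bytes[5:6] = 4E -> value 78 (1 byte(s))
  byte[6]=0xEE cont=1 payload=0x6E=110: acc |= 110<<0 -> acc=110 shift=7
  byte[7]=0xB7 cont=1 payload=0x37=55: acc |= 55<<7 -> acc=7150 shift=14
  byte[8]=0x25 cont=0 payload=0x25=37: acc |= 37<<14 -> acc=613358 shift=21 [end]
Varint 4: bytes[6:9] = EE B7 25 -> value 613358 (3 byte(s))
  byte[9]=0xF1 cont=1 payload=0x71=113: acc |= 113<<0 -> acc=113 shift=7
  byte[10]=0x74 cont=0 payload=0x74=116: acc |= 116<<7 -> acc=14961 shift=14 [end]
Varint 5: bytes[9:11] = F1 74 -> value 14961 (2 byte(s))
  byte[11]=0xBB cont=1 payload=0x3B=59: acc |= 59<<0 -> acc=59 shift=7
  byte[12]=0xF2 cont=1 payload=0x72=114: acc |= 114<<7 -> acc=14651 shift=14
  byte[13]=0x2B cont=0 payload=0x2B=43: acc |= 43<<14 -> acc=719163 shift=21 [end]
Varint 6: bytes[11:14] = BB F2 2B -> value 719163 (3 byte(s))

Answer: 3 2 1 3 2 3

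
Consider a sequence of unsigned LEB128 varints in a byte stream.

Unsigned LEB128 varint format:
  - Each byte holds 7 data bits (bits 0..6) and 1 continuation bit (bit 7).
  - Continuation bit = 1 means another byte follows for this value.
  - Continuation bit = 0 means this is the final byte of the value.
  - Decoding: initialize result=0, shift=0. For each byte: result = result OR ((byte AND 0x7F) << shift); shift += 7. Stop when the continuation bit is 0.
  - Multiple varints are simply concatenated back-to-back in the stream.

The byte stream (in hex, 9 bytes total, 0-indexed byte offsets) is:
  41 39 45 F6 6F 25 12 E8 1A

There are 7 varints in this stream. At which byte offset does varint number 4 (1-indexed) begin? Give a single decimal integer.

Answer: 3

Derivation:
  byte[0]=0x41 cont=0 payload=0x41=65: acc |= 65<<0 -> acc=65 shift=7 [end]
Varint 1: bytes[0:1] = 41 -> value 65 (1 byte(s))
  byte[1]=0x39 cont=0 payload=0x39=57: acc |= 57<<0 -> acc=57 shift=7 [end]
Varint 2: bytes[1:2] = 39 -> value 57 (1 byte(s))
  byte[2]=0x45 cont=0 payload=0x45=69: acc |= 69<<0 -> acc=69 shift=7 [end]
Varint 3: bytes[2:3] = 45 -> value 69 (1 byte(s))
  byte[3]=0xF6 cont=1 payload=0x76=118: acc |= 118<<0 -> acc=118 shift=7
  byte[4]=0x6F cont=0 payload=0x6F=111: acc |= 111<<7 -> acc=14326 shift=14 [end]
Varint 4: bytes[3:5] = F6 6F -> value 14326 (2 byte(s))
  byte[5]=0x25 cont=0 payload=0x25=37: acc |= 37<<0 -> acc=37 shift=7 [end]
Varint 5: bytes[5:6] = 25 -> value 37 (1 byte(s))
  byte[6]=0x12 cont=0 payload=0x12=18: acc |= 18<<0 -> acc=18 shift=7 [end]
Varint 6: bytes[6:7] = 12 -> value 18 (1 byte(s))
  byte[7]=0xE8 cont=1 payload=0x68=104: acc |= 104<<0 -> acc=104 shift=7
  byte[8]=0x1A cont=0 payload=0x1A=26: acc |= 26<<7 -> acc=3432 shift=14 [end]
Varint 7: bytes[7:9] = E8 1A -> value 3432 (2 byte(s))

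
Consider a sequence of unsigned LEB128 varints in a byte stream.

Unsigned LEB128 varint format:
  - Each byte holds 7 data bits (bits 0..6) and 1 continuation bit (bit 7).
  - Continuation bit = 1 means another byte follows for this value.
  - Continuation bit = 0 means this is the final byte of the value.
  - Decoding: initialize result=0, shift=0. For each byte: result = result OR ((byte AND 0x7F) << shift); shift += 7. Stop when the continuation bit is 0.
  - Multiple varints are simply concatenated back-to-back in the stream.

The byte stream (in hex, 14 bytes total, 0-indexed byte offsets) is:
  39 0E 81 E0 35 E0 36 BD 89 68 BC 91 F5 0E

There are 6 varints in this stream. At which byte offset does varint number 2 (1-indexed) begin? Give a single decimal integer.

Answer: 1

Derivation:
  byte[0]=0x39 cont=0 payload=0x39=57: acc |= 57<<0 -> acc=57 shift=7 [end]
Varint 1: bytes[0:1] = 39 -> value 57 (1 byte(s))
  byte[1]=0x0E cont=0 payload=0x0E=14: acc |= 14<<0 -> acc=14 shift=7 [end]
Varint 2: bytes[1:2] = 0E -> value 14 (1 byte(s))
  byte[2]=0x81 cont=1 payload=0x01=1: acc |= 1<<0 -> acc=1 shift=7
  byte[3]=0xE0 cont=1 payload=0x60=96: acc |= 96<<7 -> acc=12289 shift=14
  byte[4]=0x35 cont=0 payload=0x35=53: acc |= 53<<14 -> acc=880641 shift=21 [end]
Varint 3: bytes[2:5] = 81 E0 35 -> value 880641 (3 byte(s))
  byte[5]=0xE0 cont=1 payload=0x60=96: acc |= 96<<0 -> acc=96 shift=7
  byte[6]=0x36 cont=0 payload=0x36=54: acc |= 54<<7 -> acc=7008 shift=14 [end]
Varint 4: bytes[5:7] = E0 36 -> value 7008 (2 byte(s))
  byte[7]=0xBD cont=1 payload=0x3D=61: acc |= 61<<0 -> acc=61 shift=7
  byte[8]=0x89 cont=1 payload=0x09=9: acc |= 9<<7 -> acc=1213 shift=14
  byte[9]=0x68 cont=0 payload=0x68=104: acc |= 104<<14 -> acc=1705149 shift=21 [end]
Varint 5: bytes[7:10] = BD 89 68 -> value 1705149 (3 byte(s))
  byte[10]=0xBC cont=1 payload=0x3C=60: acc |= 60<<0 -> acc=60 shift=7
  byte[11]=0x91 cont=1 payload=0x11=17: acc |= 17<<7 -> acc=2236 shift=14
  byte[12]=0xF5 cont=1 payload=0x75=117: acc |= 117<<14 -> acc=1919164 shift=21
  byte[13]=0x0E cont=0 payload=0x0E=14: acc |= 14<<21 -> acc=31279292 shift=28 [end]
Varint 6: bytes[10:14] = BC 91 F5 0E -> value 31279292 (4 byte(s))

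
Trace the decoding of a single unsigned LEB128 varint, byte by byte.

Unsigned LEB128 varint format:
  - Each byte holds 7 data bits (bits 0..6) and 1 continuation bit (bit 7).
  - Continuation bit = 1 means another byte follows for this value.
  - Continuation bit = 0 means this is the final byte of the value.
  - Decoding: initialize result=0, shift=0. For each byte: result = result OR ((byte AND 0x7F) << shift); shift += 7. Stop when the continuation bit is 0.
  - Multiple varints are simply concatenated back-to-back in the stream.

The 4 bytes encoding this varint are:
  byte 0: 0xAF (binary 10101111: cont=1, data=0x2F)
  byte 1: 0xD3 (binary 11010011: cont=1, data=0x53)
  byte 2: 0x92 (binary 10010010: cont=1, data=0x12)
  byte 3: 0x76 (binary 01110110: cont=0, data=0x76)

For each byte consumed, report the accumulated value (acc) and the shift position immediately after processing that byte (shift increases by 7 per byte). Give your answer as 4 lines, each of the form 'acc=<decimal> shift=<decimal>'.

Answer: acc=47 shift=7
acc=10671 shift=14
acc=305583 shift=21
acc=247769519 shift=28

Derivation:
byte 0=0xAF: payload=0x2F=47, contrib = 47<<0 = 47; acc -> 47, shift -> 7
byte 1=0xD3: payload=0x53=83, contrib = 83<<7 = 10624; acc -> 10671, shift -> 14
byte 2=0x92: payload=0x12=18, contrib = 18<<14 = 294912; acc -> 305583, shift -> 21
byte 3=0x76: payload=0x76=118, contrib = 118<<21 = 247463936; acc -> 247769519, shift -> 28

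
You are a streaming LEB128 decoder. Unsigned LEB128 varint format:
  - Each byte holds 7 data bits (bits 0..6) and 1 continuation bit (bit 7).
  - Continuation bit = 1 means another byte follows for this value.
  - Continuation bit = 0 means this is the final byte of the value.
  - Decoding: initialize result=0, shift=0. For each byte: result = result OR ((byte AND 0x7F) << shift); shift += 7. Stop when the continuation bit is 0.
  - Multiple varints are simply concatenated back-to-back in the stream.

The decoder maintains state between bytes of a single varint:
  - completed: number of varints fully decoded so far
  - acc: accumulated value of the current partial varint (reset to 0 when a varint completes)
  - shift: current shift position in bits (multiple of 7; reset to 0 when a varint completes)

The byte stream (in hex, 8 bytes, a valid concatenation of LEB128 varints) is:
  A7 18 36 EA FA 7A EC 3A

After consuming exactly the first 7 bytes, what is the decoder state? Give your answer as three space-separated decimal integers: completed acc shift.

byte[0]=0xA7 cont=1 payload=0x27: acc |= 39<<0 -> completed=0 acc=39 shift=7
byte[1]=0x18 cont=0 payload=0x18: varint #1 complete (value=3111); reset -> completed=1 acc=0 shift=0
byte[2]=0x36 cont=0 payload=0x36: varint #2 complete (value=54); reset -> completed=2 acc=0 shift=0
byte[3]=0xEA cont=1 payload=0x6A: acc |= 106<<0 -> completed=2 acc=106 shift=7
byte[4]=0xFA cont=1 payload=0x7A: acc |= 122<<7 -> completed=2 acc=15722 shift=14
byte[5]=0x7A cont=0 payload=0x7A: varint #3 complete (value=2014570); reset -> completed=3 acc=0 shift=0
byte[6]=0xEC cont=1 payload=0x6C: acc |= 108<<0 -> completed=3 acc=108 shift=7

Answer: 3 108 7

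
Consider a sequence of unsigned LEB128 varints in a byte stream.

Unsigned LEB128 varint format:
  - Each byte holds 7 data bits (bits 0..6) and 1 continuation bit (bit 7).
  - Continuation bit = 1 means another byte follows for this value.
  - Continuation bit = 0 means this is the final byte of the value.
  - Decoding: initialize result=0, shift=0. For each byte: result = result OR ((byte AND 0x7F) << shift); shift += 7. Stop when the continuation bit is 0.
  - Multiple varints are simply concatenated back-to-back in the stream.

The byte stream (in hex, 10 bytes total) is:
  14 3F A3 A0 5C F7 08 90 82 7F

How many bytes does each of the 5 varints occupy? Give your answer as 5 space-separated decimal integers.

Answer: 1 1 3 2 3

Derivation:
  byte[0]=0x14 cont=0 payload=0x14=20: acc |= 20<<0 -> acc=20 shift=7 [end]
Varint 1: bytes[0:1] = 14 -> value 20 (1 byte(s))
  byte[1]=0x3F cont=0 payload=0x3F=63: acc |= 63<<0 -> acc=63 shift=7 [end]
Varint 2: bytes[1:2] = 3F -> value 63 (1 byte(s))
  byte[2]=0xA3 cont=1 payload=0x23=35: acc |= 35<<0 -> acc=35 shift=7
  byte[3]=0xA0 cont=1 payload=0x20=32: acc |= 32<<7 -> acc=4131 shift=14
  byte[4]=0x5C cont=0 payload=0x5C=92: acc |= 92<<14 -> acc=1511459 shift=21 [end]
Varint 3: bytes[2:5] = A3 A0 5C -> value 1511459 (3 byte(s))
  byte[5]=0xF7 cont=1 payload=0x77=119: acc |= 119<<0 -> acc=119 shift=7
  byte[6]=0x08 cont=0 payload=0x08=8: acc |= 8<<7 -> acc=1143 shift=14 [end]
Varint 4: bytes[5:7] = F7 08 -> value 1143 (2 byte(s))
  byte[7]=0x90 cont=1 payload=0x10=16: acc |= 16<<0 -> acc=16 shift=7
  byte[8]=0x82 cont=1 payload=0x02=2: acc |= 2<<7 -> acc=272 shift=14
  byte[9]=0x7F cont=0 payload=0x7F=127: acc |= 127<<14 -> acc=2081040 shift=21 [end]
Varint 5: bytes[7:10] = 90 82 7F -> value 2081040 (3 byte(s))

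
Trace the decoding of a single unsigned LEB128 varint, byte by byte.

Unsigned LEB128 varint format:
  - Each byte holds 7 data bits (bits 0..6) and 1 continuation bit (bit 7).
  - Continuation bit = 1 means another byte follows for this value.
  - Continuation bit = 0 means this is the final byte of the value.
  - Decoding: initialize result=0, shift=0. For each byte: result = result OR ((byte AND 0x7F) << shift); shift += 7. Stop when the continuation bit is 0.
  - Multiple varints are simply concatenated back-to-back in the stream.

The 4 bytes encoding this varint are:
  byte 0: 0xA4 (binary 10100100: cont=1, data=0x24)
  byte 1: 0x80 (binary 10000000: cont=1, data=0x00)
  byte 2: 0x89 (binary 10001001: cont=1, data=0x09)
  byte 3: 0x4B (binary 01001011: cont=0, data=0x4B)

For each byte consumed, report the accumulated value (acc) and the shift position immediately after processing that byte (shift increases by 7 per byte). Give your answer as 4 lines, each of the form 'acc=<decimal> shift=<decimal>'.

byte 0=0xA4: payload=0x24=36, contrib = 36<<0 = 36; acc -> 36, shift -> 7
byte 1=0x80: payload=0x00=0, contrib = 0<<7 = 0; acc -> 36, shift -> 14
byte 2=0x89: payload=0x09=9, contrib = 9<<14 = 147456; acc -> 147492, shift -> 21
byte 3=0x4B: payload=0x4B=75, contrib = 75<<21 = 157286400; acc -> 157433892, shift -> 28

Answer: acc=36 shift=7
acc=36 shift=14
acc=147492 shift=21
acc=157433892 shift=28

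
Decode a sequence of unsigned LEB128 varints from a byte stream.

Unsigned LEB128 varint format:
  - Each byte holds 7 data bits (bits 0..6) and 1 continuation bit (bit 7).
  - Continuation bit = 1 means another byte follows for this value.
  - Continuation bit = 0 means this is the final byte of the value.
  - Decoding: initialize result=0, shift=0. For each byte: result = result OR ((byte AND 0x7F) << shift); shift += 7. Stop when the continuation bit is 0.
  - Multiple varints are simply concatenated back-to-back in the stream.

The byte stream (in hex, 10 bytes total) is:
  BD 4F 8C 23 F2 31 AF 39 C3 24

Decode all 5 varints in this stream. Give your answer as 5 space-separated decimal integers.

Answer: 10173 4492 6386 7343 4675

Derivation:
  byte[0]=0xBD cont=1 payload=0x3D=61: acc |= 61<<0 -> acc=61 shift=7
  byte[1]=0x4F cont=0 payload=0x4F=79: acc |= 79<<7 -> acc=10173 shift=14 [end]
Varint 1: bytes[0:2] = BD 4F -> value 10173 (2 byte(s))
  byte[2]=0x8C cont=1 payload=0x0C=12: acc |= 12<<0 -> acc=12 shift=7
  byte[3]=0x23 cont=0 payload=0x23=35: acc |= 35<<7 -> acc=4492 shift=14 [end]
Varint 2: bytes[2:4] = 8C 23 -> value 4492 (2 byte(s))
  byte[4]=0xF2 cont=1 payload=0x72=114: acc |= 114<<0 -> acc=114 shift=7
  byte[5]=0x31 cont=0 payload=0x31=49: acc |= 49<<7 -> acc=6386 shift=14 [end]
Varint 3: bytes[4:6] = F2 31 -> value 6386 (2 byte(s))
  byte[6]=0xAF cont=1 payload=0x2F=47: acc |= 47<<0 -> acc=47 shift=7
  byte[7]=0x39 cont=0 payload=0x39=57: acc |= 57<<7 -> acc=7343 shift=14 [end]
Varint 4: bytes[6:8] = AF 39 -> value 7343 (2 byte(s))
  byte[8]=0xC3 cont=1 payload=0x43=67: acc |= 67<<0 -> acc=67 shift=7
  byte[9]=0x24 cont=0 payload=0x24=36: acc |= 36<<7 -> acc=4675 shift=14 [end]
Varint 5: bytes[8:10] = C3 24 -> value 4675 (2 byte(s))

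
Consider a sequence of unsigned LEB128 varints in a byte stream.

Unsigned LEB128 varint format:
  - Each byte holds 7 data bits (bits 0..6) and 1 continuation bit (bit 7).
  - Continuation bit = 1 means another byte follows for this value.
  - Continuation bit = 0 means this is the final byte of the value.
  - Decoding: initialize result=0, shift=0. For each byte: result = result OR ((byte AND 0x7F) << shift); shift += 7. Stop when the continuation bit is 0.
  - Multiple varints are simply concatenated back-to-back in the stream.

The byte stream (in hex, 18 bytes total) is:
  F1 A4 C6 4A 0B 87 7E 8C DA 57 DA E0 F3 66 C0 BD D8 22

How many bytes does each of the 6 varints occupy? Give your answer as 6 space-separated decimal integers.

Answer: 4 1 2 3 4 4

Derivation:
  byte[0]=0xF1 cont=1 payload=0x71=113: acc |= 113<<0 -> acc=113 shift=7
  byte[1]=0xA4 cont=1 payload=0x24=36: acc |= 36<<7 -> acc=4721 shift=14
  byte[2]=0xC6 cont=1 payload=0x46=70: acc |= 70<<14 -> acc=1151601 shift=21
  byte[3]=0x4A cont=0 payload=0x4A=74: acc |= 74<<21 -> acc=156340849 shift=28 [end]
Varint 1: bytes[0:4] = F1 A4 C6 4A -> value 156340849 (4 byte(s))
  byte[4]=0x0B cont=0 payload=0x0B=11: acc |= 11<<0 -> acc=11 shift=7 [end]
Varint 2: bytes[4:5] = 0B -> value 11 (1 byte(s))
  byte[5]=0x87 cont=1 payload=0x07=7: acc |= 7<<0 -> acc=7 shift=7
  byte[6]=0x7E cont=0 payload=0x7E=126: acc |= 126<<7 -> acc=16135 shift=14 [end]
Varint 3: bytes[5:7] = 87 7E -> value 16135 (2 byte(s))
  byte[7]=0x8C cont=1 payload=0x0C=12: acc |= 12<<0 -> acc=12 shift=7
  byte[8]=0xDA cont=1 payload=0x5A=90: acc |= 90<<7 -> acc=11532 shift=14
  byte[9]=0x57 cont=0 payload=0x57=87: acc |= 87<<14 -> acc=1436940 shift=21 [end]
Varint 4: bytes[7:10] = 8C DA 57 -> value 1436940 (3 byte(s))
  byte[10]=0xDA cont=1 payload=0x5A=90: acc |= 90<<0 -> acc=90 shift=7
  byte[11]=0xE0 cont=1 payload=0x60=96: acc |= 96<<7 -> acc=12378 shift=14
  byte[12]=0xF3 cont=1 payload=0x73=115: acc |= 115<<14 -> acc=1896538 shift=21
  byte[13]=0x66 cont=0 payload=0x66=102: acc |= 102<<21 -> acc=215806042 shift=28 [end]
Varint 5: bytes[10:14] = DA E0 F3 66 -> value 215806042 (4 byte(s))
  byte[14]=0xC0 cont=1 payload=0x40=64: acc |= 64<<0 -> acc=64 shift=7
  byte[15]=0xBD cont=1 payload=0x3D=61: acc |= 61<<7 -> acc=7872 shift=14
  byte[16]=0xD8 cont=1 payload=0x58=88: acc |= 88<<14 -> acc=1449664 shift=21
  byte[17]=0x22 cont=0 payload=0x22=34: acc |= 34<<21 -> acc=72752832 shift=28 [end]
Varint 6: bytes[14:18] = C0 BD D8 22 -> value 72752832 (4 byte(s))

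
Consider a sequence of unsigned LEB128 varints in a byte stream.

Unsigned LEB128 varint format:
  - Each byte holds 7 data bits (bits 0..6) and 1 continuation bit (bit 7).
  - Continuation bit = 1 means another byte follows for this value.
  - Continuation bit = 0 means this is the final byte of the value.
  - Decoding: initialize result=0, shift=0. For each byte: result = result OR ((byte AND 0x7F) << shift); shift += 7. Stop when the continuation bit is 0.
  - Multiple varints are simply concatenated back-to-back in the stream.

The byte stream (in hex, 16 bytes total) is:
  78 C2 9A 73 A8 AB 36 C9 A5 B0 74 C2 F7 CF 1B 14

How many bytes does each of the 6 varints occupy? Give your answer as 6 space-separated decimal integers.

  byte[0]=0x78 cont=0 payload=0x78=120: acc |= 120<<0 -> acc=120 shift=7 [end]
Varint 1: bytes[0:1] = 78 -> value 120 (1 byte(s))
  byte[1]=0xC2 cont=1 payload=0x42=66: acc |= 66<<0 -> acc=66 shift=7
  byte[2]=0x9A cont=1 payload=0x1A=26: acc |= 26<<7 -> acc=3394 shift=14
  byte[3]=0x73 cont=0 payload=0x73=115: acc |= 115<<14 -> acc=1887554 shift=21 [end]
Varint 2: bytes[1:4] = C2 9A 73 -> value 1887554 (3 byte(s))
  byte[4]=0xA8 cont=1 payload=0x28=40: acc |= 40<<0 -> acc=40 shift=7
  byte[5]=0xAB cont=1 payload=0x2B=43: acc |= 43<<7 -> acc=5544 shift=14
  byte[6]=0x36 cont=0 payload=0x36=54: acc |= 54<<14 -> acc=890280 shift=21 [end]
Varint 3: bytes[4:7] = A8 AB 36 -> value 890280 (3 byte(s))
  byte[7]=0xC9 cont=1 payload=0x49=73: acc |= 73<<0 -> acc=73 shift=7
  byte[8]=0xA5 cont=1 payload=0x25=37: acc |= 37<<7 -> acc=4809 shift=14
  byte[9]=0xB0 cont=1 payload=0x30=48: acc |= 48<<14 -> acc=791241 shift=21
  byte[10]=0x74 cont=0 payload=0x74=116: acc |= 116<<21 -> acc=244060873 shift=28 [end]
Varint 4: bytes[7:11] = C9 A5 B0 74 -> value 244060873 (4 byte(s))
  byte[11]=0xC2 cont=1 payload=0x42=66: acc |= 66<<0 -> acc=66 shift=7
  byte[12]=0xF7 cont=1 payload=0x77=119: acc |= 119<<7 -> acc=15298 shift=14
  byte[13]=0xCF cont=1 payload=0x4F=79: acc |= 79<<14 -> acc=1309634 shift=21
  byte[14]=0x1B cont=0 payload=0x1B=27: acc |= 27<<21 -> acc=57932738 shift=28 [end]
Varint 5: bytes[11:15] = C2 F7 CF 1B -> value 57932738 (4 byte(s))
  byte[15]=0x14 cont=0 payload=0x14=20: acc |= 20<<0 -> acc=20 shift=7 [end]
Varint 6: bytes[15:16] = 14 -> value 20 (1 byte(s))

Answer: 1 3 3 4 4 1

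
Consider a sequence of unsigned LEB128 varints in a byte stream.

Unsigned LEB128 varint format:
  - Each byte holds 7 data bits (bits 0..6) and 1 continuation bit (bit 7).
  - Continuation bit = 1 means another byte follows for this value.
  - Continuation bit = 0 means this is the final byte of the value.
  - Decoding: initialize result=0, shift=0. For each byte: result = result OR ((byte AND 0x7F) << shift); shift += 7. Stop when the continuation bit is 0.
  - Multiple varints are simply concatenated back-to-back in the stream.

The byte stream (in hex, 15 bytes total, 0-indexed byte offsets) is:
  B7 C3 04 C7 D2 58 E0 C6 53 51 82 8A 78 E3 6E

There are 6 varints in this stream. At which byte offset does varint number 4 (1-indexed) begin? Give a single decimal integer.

Answer: 9

Derivation:
  byte[0]=0xB7 cont=1 payload=0x37=55: acc |= 55<<0 -> acc=55 shift=7
  byte[1]=0xC3 cont=1 payload=0x43=67: acc |= 67<<7 -> acc=8631 shift=14
  byte[2]=0x04 cont=0 payload=0x04=4: acc |= 4<<14 -> acc=74167 shift=21 [end]
Varint 1: bytes[0:3] = B7 C3 04 -> value 74167 (3 byte(s))
  byte[3]=0xC7 cont=1 payload=0x47=71: acc |= 71<<0 -> acc=71 shift=7
  byte[4]=0xD2 cont=1 payload=0x52=82: acc |= 82<<7 -> acc=10567 shift=14
  byte[5]=0x58 cont=0 payload=0x58=88: acc |= 88<<14 -> acc=1452359 shift=21 [end]
Varint 2: bytes[3:6] = C7 D2 58 -> value 1452359 (3 byte(s))
  byte[6]=0xE0 cont=1 payload=0x60=96: acc |= 96<<0 -> acc=96 shift=7
  byte[7]=0xC6 cont=1 payload=0x46=70: acc |= 70<<7 -> acc=9056 shift=14
  byte[8]=0x53 cont=0 payload=0x53=83: acc |= 83<<14 -> acc=1368928 shift=21 [end]
Varint 3: bytes[6:9] = E0 C6 53 -> value 1368928 (3 byte(s))
  byte[9]=0x51 cont=0 payload=0x51=81: acc |= 81<<0 -> acc=81 shift=7 [end]
Varint 4: bytes[9:10] = 51 -> value 81 (1 byte(s))
  byte[10]=0x82 cont=1 payload=0x02=2: acc |= 2<<0 -> acc=2 shift=7
  byte[11]=0x8A cont=1 payload=0x0A=10: acc |= 10<<7 -> acc=1282 shift=14
  byte[12]=0x78 cont=0 payload=0x78=120: acc |= 120<<14 -> acc=1967362 shift=21 [end]
Varint 5: bytes[10:13] = 82 8A 78 -> value 1967362 (3 byte(s))
  byte[13]=0xE3 cont=1 payload=0x63=99: acc |= 99<<0 -> acc=99 shift=7
  byte[14]=0x6E cont=0 payload=0x6E=110: acc |= 110<<7 -> acc=14179 shift=14 [end]
Varint 6: bytes[13:15] = E3 6E -> value 14179 (2 byte(s))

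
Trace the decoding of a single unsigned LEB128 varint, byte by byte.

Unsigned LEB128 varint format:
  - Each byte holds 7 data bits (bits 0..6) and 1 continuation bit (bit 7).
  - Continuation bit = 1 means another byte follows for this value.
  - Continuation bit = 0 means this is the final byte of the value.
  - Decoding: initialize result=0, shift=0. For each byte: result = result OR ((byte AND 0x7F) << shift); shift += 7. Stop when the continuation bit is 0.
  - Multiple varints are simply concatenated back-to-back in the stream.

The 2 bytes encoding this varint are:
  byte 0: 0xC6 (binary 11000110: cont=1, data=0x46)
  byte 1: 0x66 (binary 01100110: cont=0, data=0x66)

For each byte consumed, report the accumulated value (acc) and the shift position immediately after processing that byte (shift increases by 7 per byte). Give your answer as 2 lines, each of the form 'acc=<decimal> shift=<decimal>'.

byte 0=0xC6: payload=0x46=70, contrib = 70<<0 = 70; acc -> 70, shift -> 7
byte 1=0x66: payload=0x66=102, contrib = 102<<7 = 13056; acc -> 13126, shift -> 14

Answer: acc=70 shift=7
acc=13126 shift=14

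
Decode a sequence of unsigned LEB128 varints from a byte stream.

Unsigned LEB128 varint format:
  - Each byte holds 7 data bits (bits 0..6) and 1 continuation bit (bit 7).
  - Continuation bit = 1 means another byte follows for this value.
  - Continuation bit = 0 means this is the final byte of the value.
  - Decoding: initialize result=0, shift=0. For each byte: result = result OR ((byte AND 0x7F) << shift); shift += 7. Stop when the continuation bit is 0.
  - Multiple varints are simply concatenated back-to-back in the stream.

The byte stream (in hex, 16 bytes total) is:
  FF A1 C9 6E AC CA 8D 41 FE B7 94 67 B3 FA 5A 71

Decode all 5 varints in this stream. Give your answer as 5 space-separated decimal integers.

  byte[0]=0xFF cont=1 payload=0x7F=127: acc |= 127<<0 -> acc=127 shift=7
  byte[1]=0xA1 cont=1 payload=0x21=33: acc |= 33<<7 -> acc=4351 shift=14
  byte[2]=0xC9 cont=1 payload=0x49=73: acc |= 73<<14 -> acc=1200383 shift=21
  byte[3]=0x6E cont=0 payload=0x6E=110: acc |= 110<<21 -> acc=231887103 shift=28 [end]
Varint 1: bytes[0:4] = FF A1 C9 6E -> value 231887103 (4 byte(s))
  byte[4]=0xAC cont=1 payload=0x2C=44: acc |= 44<<0 -> acc=44 shift=7
  byte[5]=0xCA cont=1 payload=0x4A=74: acc |= 74<<7 -> acc=9516 shift=14
  byte[6]=0x8D cont=1 payload=0x0D=13: acc |= 13<<14 -> acc=222508 shift=21
  byte[7]=0x41 cont=0 payload=0x41=65: acc |= 65<<21 -> acc=136537388 shift=28 [end]
Varint 2: bytes[4:8] = AC CA 8D 41 -> value 136537388 (4 byte(s))
  byte[8]=0xFE cont=1 payload=0x7E=126: acc |= 126<<0 -> acc=126 shift=7
  byte[9]=0xB7 cont=1 payload=0x37=55: acc |= 55<<7 -> acc=7166 shift=14
  byte[10]=0x94 cont=1 payload=0x14=20: acc |= 20<<14 -> acc=334846 shift=21
  byte[11]=0x67 cont=0 payload=0x67=103: acc |= 103<<21 -> acc=216341502 shift=28 [end]
Varint 3: bytes[8:12] = FE B7 94 67 -> value 216341502 (4 byte(s))
  byte[12]=0xB3 cont=1 payload=0x33=51: acc |= 51<<0 -> acc=51 shift=7
  byte[13]=0xFA cont=1 payload=0x7A=122: acc |= 122<<7 -> acc=15667 shift=14
  byte[14]=0x5A cont=0 payload=0x5A=90: acc |= 90<<14 -> acc=1490227 shift=21 [end]
Varint 4: bytes[12:15] = B3 FA 5A -> value 1490227 (3 byte(s))
  byte[15]=0x71 cont=0 payload=0x71=113: acc |= 113<<0 -> acc=113 shift=7 [end]
Varint 5: bytes[15:16] = 71 -> value 113 (1 byte(s))

Answer: 231887103 136537388 216341502 1490227 113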